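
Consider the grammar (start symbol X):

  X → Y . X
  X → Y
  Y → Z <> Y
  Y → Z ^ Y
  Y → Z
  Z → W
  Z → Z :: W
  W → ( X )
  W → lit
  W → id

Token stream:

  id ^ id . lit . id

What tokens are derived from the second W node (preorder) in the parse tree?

id

[X [Y [Z [W id]] ^ [Y [Z [W id]]]] . [X [Y [Z [W lit]]] . [X [Y [Z [W id]]]]]]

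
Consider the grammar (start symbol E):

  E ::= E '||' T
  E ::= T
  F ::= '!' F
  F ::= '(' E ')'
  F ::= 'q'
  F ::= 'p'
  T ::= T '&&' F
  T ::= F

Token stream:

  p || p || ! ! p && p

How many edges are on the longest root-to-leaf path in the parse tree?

[E [E [E [T [F p]]] || [T [F p]]] || [T [T [F ! [F ! [F p]]]] && [F p]]]

6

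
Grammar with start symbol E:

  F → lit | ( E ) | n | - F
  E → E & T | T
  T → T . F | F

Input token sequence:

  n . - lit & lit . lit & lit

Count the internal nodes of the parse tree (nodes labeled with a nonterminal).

[E [E [E [T [T [F n]] . [F - [F lit]]]] & [T [T [F lit]] . [F lit]]] & [T [F lit]]]

14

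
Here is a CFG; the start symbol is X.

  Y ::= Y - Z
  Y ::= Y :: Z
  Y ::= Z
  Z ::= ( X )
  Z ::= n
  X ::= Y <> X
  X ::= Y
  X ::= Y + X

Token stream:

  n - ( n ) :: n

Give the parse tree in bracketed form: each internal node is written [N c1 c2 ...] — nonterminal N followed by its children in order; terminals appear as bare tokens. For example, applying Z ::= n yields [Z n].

[X [Y [Y [Y [Z n]] - [Z ( [X [Y [Z n]]] )]] :: [Z n]]]

X
Y
Y :: Z
Y - Z :: Z
Z - Z :: Z
n - Z :: Z
n - ( X ) :: Z
n - ( Y ) :: Z
n - ( Z ) :: Z
n - ( n ) :: Z
n - ( n ) :: n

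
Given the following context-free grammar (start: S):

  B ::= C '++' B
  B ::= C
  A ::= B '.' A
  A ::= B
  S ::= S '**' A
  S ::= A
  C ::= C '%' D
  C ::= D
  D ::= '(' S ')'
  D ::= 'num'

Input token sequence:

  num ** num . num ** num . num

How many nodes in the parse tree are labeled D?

5

[S [S [S [A [B [C [D num]]]]] ** [A [B [C [D num]]] . [A [B [C [D num]]]]]] ** [A [B [C [D num]]] . [A [B [C [D num]]]]]]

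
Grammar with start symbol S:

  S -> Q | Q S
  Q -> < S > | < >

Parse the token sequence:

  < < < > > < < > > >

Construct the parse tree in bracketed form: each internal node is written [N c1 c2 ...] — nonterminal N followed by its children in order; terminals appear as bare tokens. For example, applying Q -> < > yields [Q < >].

S
Q
< S >
< Q S >
< < S > S >
< < Q > S >
< < < > > S >
< < < > > Q >
< < < > > < S > >
< < < > > < Q > >
< < < > > < < > > >

[S [Q < [S [Q < [S [Q < >]] >] [S [Q < [S [Q < >]] >]]] >]]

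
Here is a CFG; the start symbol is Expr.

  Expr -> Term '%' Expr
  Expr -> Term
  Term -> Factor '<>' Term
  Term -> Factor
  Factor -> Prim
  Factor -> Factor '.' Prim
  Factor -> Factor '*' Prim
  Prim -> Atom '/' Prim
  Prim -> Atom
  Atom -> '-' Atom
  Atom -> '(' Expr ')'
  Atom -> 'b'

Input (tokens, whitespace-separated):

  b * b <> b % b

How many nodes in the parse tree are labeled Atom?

4

[Expr [Term [Factor [Factor [Prim [Atom b]]] * [Prim [Atom b]]] <> [Term [Factor [Prim [Atom b]]]]] % [Expr [Term [Factor [Prim [Atom b]]]]]]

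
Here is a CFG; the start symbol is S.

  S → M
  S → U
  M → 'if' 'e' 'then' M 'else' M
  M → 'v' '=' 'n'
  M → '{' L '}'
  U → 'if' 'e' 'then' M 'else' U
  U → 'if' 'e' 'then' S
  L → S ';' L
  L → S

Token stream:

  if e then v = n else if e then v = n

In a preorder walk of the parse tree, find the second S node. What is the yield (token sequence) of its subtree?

v = n

[S [U if e then [M v = n] else [U if e then [S [M v = n]]]]]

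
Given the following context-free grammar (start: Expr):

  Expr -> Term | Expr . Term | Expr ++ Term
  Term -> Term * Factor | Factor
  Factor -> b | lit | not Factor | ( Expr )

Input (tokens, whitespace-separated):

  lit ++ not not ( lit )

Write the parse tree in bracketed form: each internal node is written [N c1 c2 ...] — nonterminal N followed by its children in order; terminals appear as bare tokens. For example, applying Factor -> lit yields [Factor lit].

Expr
Expr ++ Term
Term ++ Term
Factor ++ Term
lit ++ Term
lit ++ Factor
lit ++ not Factor
lit ++ not not Factor
lit ++ not not ( Expr )
lit ++ not not ( Term )
lit ++ not not ( Factor )
lit ++ not not ( lit )

[Expr [Expr [Term [Factor lit]]] ++ [Term [Factor not [Factor not [Factor ( [Expr [Term [Factor lit]]] )]]]]]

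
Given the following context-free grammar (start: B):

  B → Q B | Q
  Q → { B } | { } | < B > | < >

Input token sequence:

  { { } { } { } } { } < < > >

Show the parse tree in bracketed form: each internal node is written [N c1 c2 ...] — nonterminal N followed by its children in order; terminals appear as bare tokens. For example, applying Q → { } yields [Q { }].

[B [Q { [B [Q { }] [B [Q { }] [B [Q { }]]]] }] [B [Q { }] [B [Q < [B [Q < >]] >]]]]

B
Q B
{ B } B
{ Q B } B
{ { } B } B
{ { } Q B } B
{ { } { } B } B
{ { } { } Q } B
{ { } { } { } } B
{ { } { } { } } Q B
{ { } { } { } } { } B
{ { } { } { } } { } Q
{ { } { } { } } { } < B >
{ { } { } { } } { } < Q >
{ { } { } { } } { } < < > >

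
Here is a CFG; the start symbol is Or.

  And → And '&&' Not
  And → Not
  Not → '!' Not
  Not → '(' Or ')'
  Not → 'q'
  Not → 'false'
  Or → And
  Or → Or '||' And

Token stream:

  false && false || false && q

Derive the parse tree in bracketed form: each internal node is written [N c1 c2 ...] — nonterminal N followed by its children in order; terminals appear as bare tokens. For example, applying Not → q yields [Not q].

[Or [Or [And [And [Not false]] && [Not false]]] || [And [And [Not false]] && [Not q]]]

Or
Or || And
And || And
And && Not || And
Not && Not || And
false && Not || And
false && false || And
false && false || And && Not
false && false || Not && Not
false && false || false && Not
false && false || false && q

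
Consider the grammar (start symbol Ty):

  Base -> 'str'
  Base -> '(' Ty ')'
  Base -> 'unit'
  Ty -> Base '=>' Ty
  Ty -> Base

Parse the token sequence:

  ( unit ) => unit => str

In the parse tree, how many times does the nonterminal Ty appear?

[Ty [Base ( [Ty [Base unit]] )] => [Ty [Base unit] => [Ty [Base str]]]]

4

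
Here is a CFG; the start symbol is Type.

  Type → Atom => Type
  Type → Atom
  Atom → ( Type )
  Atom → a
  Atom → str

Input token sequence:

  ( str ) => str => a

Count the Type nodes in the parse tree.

4

[Type [Atom ( [Type [Atom str]] )] => [Type [Atom str] => [Type [Atom a]]]]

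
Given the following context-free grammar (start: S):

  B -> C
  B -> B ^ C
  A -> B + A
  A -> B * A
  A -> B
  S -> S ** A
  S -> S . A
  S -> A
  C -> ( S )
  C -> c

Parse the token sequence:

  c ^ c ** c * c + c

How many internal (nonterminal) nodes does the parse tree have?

16

[S [S [A [B [B [C c]] ^ [C c]]]] ** [A [B [C c]] * [A [B [C c]] + [A [B [C c]]]]]]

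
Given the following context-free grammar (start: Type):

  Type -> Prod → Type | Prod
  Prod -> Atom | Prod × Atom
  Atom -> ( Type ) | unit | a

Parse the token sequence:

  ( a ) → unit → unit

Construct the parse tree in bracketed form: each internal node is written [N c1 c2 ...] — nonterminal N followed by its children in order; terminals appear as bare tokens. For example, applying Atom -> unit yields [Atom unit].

[Type [Prod [Atom ( [Type [Prod [Atom a]]] )]] → [Type [Prod [Atom unit]] → [Type [Prod [Atom unit]]]]]

Type
Prod → Type
Atom → Type
( Type ) → Type
( Prod ) → Type
( Atom ) → Type
( a ) → Type
( a ) → Prod → Type
( a ) → Atom → Type
( a ) → unit → Type
( a ) → unit → Prod
( a ) → unit → Atom
( a ) → unit → unit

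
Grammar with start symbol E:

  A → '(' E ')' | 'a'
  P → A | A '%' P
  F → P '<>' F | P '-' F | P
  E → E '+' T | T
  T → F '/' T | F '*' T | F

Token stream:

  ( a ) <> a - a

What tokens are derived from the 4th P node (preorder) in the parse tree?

a

[E [T [F [P [A ( [E [T [F [P [A a]]]]] )]] <> [F [P [A a]] - [F [P [A a]]]]]]]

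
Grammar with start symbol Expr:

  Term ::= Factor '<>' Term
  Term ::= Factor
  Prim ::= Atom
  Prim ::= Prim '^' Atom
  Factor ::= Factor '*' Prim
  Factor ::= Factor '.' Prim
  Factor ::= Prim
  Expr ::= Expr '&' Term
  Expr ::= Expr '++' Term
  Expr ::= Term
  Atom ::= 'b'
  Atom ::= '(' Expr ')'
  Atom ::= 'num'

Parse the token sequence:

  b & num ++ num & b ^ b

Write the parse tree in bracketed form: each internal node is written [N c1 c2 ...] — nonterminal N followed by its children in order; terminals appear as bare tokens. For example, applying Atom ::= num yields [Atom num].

Expr
Expr & Term
Expr ++ Term & Term
Expr & Term ++ Term & Term
Term & Term ++ Term & Term
Factor & Term ++ Term & Term
Prim & Term ++ Term & Term
Atom & Term ++ Term & Term
b & Term ++ Term & Term
b & Factor ++ Term & Term
b & Prim ++ Term & Term
b & Atom ++ Term & Term
b & num ++ Term & Term
b & num ++ Factor & Term
b & num ++ Prim & Term
b & num ++ Atom & Term
b & num ++ num & Term
b & num ++ num & Factor
b & num ++ num & Prim
b & num ++ num & Prim ^ Atom
b & num ++ num & Atom ^ Atom
b & num ++ num & b ^ Atom
b & num ++ num & b ^ b

[Expr [Expr [Expr [Expr [Term [Factor [Prim [Atom b]]]]] & [Term [Factor [Prim [Atom num]]]]] ++ [Term [Factor [Prim [Atom num]]]]] & [Term [Factor [Prim [Prim [Atom b]] ^ [Atom b]]]]]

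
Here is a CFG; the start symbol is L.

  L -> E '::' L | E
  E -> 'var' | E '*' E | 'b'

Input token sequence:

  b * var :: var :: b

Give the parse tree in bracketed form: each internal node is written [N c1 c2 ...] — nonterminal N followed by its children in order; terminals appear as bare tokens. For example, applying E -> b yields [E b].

[L [E [E b] * [E var]] :: [L [E var] :: [L [E b]]]]

L
E :: L
E * E :: L
b * E :: L
b * var :: L
b * var :: E :: L
b * var :: var :: L
b * var :: var :: E
b * var :: var :: b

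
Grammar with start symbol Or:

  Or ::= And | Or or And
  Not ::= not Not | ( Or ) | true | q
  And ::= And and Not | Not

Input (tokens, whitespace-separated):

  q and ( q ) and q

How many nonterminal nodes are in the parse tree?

[Or [And [And [And [Not q]] and [Not ( [Or [And [Not q]]] )]] and [Not q]]]

10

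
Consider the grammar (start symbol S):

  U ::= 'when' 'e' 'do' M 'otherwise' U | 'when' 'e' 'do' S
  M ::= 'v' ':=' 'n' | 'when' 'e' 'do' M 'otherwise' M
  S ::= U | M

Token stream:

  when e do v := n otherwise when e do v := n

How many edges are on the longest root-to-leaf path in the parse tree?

5

[S [U when e do [M v := n] otherwise [U when e do [S [M v := n]]]]]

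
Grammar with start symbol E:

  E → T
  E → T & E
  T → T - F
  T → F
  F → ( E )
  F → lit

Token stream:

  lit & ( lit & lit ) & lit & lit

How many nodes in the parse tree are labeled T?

6

[E [T [F lit]] & [E [T [F ( [E [T [F lit]] & [E [T [F lit]]]] )]] & [E [T [F lit]] & [E [T [F lit]]]]]]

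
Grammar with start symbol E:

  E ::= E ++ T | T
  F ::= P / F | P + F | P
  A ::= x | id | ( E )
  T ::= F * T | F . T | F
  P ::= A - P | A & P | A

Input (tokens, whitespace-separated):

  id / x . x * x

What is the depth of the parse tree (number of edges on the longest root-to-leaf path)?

[E [T [F [P [A id]] / [F [P [A x]]]] . [T [F [P [A x]]] * [T [F [P [A x]]]]]]]

7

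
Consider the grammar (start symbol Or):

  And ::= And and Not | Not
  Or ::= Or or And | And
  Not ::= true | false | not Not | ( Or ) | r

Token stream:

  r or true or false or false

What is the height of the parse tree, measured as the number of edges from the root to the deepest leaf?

6

[Or [Or [Or [Or [And [Not r]]] or [And [Not true]]] or [And [Not false]]] or [And [Not false]]]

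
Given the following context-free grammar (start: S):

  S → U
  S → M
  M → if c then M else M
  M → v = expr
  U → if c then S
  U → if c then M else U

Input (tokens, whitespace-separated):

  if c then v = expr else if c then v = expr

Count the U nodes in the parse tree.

[S [U if c then [M v = expr] else [U if c then [S [M v = expr]]]]]

2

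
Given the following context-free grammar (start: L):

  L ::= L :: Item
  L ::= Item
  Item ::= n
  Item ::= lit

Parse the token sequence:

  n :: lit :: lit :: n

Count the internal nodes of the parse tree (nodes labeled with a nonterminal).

[L [L [L [L [Item n]] :: [Item lit]] :: [Item lit]] :: [Item n]]

8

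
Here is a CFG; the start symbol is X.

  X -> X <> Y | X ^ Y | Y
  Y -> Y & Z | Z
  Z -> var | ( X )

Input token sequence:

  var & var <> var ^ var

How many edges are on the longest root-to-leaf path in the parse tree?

6

[X [X [X [Y [Y [Z var]] & [Z var]]] <> [Y [Z var]]] ^ [Y [Z var]]]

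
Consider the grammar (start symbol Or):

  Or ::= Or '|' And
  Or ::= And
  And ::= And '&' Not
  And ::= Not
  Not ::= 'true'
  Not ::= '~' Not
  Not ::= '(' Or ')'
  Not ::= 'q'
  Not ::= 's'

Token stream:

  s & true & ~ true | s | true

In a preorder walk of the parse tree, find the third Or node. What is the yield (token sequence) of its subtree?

[Or [Or [Or [And [And [And [Not s]] & [Not true]] & [Not ~ [Not true]]]] | [And [Not s]]] | [And [Not true]]]

s & true & ~ true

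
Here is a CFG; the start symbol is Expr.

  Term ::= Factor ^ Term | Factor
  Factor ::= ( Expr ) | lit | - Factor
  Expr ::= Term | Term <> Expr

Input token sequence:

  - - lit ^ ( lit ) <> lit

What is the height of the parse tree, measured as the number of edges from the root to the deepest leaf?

[Expr [Term [Factor - [Factor - [Factor lit]]] ^ [Term [Factor ( [Expr [Term [Factor lit]]] )]]] <> [Expr [Term [Factor lit]]]]

7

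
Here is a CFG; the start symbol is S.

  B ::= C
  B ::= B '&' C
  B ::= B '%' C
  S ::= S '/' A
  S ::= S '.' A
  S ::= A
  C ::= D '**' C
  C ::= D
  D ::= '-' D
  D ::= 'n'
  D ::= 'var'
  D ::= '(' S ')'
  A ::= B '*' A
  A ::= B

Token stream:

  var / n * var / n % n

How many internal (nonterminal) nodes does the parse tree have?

22

[S [S [S [A [B [C [D var]]]]] / [A [B [C [D n]]] * [A [B [C [D var]]]]]] / [A [B [B [C [D n]]] % [C [D n]]]]]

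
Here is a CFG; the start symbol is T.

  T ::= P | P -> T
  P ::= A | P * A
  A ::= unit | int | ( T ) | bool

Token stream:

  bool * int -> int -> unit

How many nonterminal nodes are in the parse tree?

11

[T [P [P [A bool]] * [A int]] -> [T [P [A int]] -> [T [P [A unit]]]]]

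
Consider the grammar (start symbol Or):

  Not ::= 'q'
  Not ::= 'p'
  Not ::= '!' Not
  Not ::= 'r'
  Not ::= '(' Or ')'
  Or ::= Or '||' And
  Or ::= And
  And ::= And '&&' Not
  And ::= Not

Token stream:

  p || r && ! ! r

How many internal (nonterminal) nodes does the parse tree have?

[Or [Or [And [Not p]]] || [And [And [Not r]] && [Not ! [Not ! [Not r]]]]]

10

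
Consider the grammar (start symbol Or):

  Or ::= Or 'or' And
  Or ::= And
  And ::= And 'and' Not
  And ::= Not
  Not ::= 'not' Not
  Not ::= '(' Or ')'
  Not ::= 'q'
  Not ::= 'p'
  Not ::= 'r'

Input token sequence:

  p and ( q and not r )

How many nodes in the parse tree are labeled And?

4

[Or [And [And [Not p]] and [Not ( [Or [And [And [Not q]] and [Not not [Not r]]]] )]]]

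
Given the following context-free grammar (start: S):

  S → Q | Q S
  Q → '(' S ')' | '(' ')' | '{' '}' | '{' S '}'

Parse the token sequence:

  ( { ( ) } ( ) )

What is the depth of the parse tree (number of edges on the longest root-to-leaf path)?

6

[S [Q ( [S [Q { [S [Q ( )]] }] [S [Q ( )]]] )]]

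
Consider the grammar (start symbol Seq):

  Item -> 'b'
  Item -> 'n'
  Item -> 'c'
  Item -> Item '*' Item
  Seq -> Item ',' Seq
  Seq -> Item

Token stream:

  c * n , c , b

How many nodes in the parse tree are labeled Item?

[Seq [Item [Item c] * [Item n]] , [Seq [Item c] , [Seq [Item b]]]]

5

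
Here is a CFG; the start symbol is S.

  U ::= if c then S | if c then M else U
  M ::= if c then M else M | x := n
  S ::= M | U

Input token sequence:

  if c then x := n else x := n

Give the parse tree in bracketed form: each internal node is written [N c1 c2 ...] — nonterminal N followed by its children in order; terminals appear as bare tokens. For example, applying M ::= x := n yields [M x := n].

S
M
if c then M else M
if c then x := n else M
if c then x := n else x := n

[S [M if c then [M x := n] else [M x := n]]]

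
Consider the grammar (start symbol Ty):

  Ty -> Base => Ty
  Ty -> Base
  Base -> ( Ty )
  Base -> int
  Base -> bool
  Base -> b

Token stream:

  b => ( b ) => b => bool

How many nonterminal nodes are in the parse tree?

[Ty [Base b] => [Ty [Base ( [Ty [Base b]] )] => [Ty [Base b] => [Ty [Base bool]]]]]

10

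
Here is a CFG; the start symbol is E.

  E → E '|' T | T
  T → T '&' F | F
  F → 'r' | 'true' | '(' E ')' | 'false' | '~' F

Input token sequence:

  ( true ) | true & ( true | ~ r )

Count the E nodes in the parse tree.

5

[E [E [T [F ( [E [T [F true]]] )]]] | [T [T [F true]] & [F ( [E [E [T [F true]]] | [T [F ~ [F r]]]] )]]]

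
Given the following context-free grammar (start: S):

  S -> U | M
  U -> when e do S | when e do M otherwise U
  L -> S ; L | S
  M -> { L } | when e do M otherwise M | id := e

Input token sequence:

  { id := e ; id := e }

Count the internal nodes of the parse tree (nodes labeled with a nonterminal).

[S [M { [L [S [M id := e]] ; [L [S [M id := e]]]] }]]

8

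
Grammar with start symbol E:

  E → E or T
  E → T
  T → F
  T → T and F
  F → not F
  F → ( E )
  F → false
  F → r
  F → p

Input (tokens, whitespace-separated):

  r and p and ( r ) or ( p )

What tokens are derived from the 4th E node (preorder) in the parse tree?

[E [E [T [T [T [F r]] and [F p]] and [F ( [E [T [F r]]] )]]] or [T [F ( [E [T [F p]]] )]]]

p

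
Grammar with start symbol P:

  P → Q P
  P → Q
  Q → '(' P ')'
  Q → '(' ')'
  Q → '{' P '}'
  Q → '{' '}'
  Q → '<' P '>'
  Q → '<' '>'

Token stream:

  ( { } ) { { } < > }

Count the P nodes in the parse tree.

[P [Q ( [P [Q { }]] )] [P [Q { [P [Q { }] [P [Q < >]]] }]]]

5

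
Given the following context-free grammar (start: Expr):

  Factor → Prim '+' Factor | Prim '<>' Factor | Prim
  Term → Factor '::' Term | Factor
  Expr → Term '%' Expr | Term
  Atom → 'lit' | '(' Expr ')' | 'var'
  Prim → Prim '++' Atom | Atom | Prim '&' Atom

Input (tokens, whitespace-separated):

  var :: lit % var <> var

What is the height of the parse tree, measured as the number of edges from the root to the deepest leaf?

[Expr [Term [Factor [Prim [Atom var]]] :: [Term [Factor [Prim [Atom lit]]]]] % [Expr [Term [Factor [Prim [Atom var]] <> [Factor [Prim [Atom var]]]]]]]

7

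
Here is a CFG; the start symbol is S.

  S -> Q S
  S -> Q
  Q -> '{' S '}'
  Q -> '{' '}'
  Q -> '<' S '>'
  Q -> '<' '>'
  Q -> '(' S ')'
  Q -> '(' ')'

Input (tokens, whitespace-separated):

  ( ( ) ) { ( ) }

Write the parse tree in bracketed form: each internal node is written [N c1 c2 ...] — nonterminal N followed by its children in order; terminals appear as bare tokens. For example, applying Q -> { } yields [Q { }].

[S [Q ( [S [Q ( )]] )] [S [Q { [S [Q ( )]] }]]]

S
Q S
( S ) S
( Q ) S
( ( ) ) S
( ( ) ) Q
( ( ) ) { S }
( ( ) ) { Q }
( ( ) ) { ( ) }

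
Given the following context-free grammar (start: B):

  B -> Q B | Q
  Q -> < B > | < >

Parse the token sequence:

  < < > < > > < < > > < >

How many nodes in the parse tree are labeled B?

6

[B [Q < [B [Q < >] [B [Q < >]]] >] [B [Q < [B [Q < >]] >] [B [Q < >]]]]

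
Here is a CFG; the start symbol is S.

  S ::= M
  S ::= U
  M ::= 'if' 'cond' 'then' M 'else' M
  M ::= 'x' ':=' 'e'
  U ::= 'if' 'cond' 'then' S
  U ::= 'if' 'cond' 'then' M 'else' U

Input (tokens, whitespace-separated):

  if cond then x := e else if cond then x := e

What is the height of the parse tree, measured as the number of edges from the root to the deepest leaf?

5

[S [U if cond then [M x := e] else [U if cond then [S [M x := e]]]]]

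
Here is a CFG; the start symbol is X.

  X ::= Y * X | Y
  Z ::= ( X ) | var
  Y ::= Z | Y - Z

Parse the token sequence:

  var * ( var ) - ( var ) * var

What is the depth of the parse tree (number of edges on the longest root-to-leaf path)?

[X [Y [Z var]] * [X [Y [Y [Z ( [X [Y [Z var]]] )]] - [Z ( [X [Y [Z var]]] )]] * [X [Y [Z var]]]]]

8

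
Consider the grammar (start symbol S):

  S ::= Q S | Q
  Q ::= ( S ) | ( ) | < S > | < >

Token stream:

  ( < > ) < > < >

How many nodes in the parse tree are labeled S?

4

[S [Q ( [S [Q < >]] )] [S [Q < >] [S [Q < >]]]]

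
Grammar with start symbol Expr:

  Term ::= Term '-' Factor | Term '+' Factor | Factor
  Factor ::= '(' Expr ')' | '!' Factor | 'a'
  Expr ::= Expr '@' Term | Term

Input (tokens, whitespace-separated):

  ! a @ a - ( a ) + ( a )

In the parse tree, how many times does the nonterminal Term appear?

6

[Expr [Expr [Term [Factor ! [Factor a]]]] @ [Term [Term [Term [Factor a]] - [Factor ( [Expr [Term [Factor a]]] )]] + [Factor ( [Expr [Term [Factor a]]] )]]]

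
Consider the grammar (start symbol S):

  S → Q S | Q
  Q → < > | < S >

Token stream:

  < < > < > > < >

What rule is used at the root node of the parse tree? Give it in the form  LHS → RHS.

[S [Q < [S [Q < >] [S [Q < >]]] >] [S [Q < >]]]

S → Q S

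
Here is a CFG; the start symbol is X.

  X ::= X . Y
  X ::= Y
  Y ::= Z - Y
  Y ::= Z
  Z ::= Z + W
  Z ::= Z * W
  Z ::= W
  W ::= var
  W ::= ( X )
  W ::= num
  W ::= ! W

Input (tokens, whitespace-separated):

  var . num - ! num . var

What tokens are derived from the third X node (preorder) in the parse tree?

var

[X [X [X [Y [Z [W var]]]] . [Y [Z [W num]] - [Y [Z [W ! [W num]]]]]] . [Y [Z [W var]]]]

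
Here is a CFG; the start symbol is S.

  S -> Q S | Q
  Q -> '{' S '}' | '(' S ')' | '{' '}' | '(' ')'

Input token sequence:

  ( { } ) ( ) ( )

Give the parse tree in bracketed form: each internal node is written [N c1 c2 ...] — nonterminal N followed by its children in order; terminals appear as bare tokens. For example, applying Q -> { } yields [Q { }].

S
Q S
( S ) S
( Q ) S
( { } ) S
( { } ) Q S
( { } ) ( ) S
( { } ) ( ) Q
( { } ) ( ) ( )

[S [Q ( [S [Q { }]] )] [S [Q ( )] [S [Q ( )]]]]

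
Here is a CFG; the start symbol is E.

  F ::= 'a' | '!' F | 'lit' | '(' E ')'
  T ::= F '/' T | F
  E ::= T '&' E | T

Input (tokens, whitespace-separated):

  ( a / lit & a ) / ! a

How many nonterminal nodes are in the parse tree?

[E [T [F ( [E [T [F a] / [T [F lit]]] & [E [T [F a]]]] )] / [T [F ! [F a]]]]]

14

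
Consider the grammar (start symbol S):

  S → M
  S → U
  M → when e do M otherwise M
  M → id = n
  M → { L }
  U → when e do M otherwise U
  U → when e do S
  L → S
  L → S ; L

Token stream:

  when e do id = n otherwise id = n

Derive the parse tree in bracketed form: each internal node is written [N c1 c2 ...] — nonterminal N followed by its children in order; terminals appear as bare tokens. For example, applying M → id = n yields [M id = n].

S
M
when e do M otherwise M
when e do id = n otherwise M
when e do id = n otherwise id = n

[S [M when e do [M id = n] otherwise [M id = n]]]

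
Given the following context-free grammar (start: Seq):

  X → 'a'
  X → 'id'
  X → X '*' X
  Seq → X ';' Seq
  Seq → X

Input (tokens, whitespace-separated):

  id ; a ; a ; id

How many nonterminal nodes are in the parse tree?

8

[Seq [X id] ; [Seq [X a] ; [Seq [X a] ; [Seq [X id]]]]]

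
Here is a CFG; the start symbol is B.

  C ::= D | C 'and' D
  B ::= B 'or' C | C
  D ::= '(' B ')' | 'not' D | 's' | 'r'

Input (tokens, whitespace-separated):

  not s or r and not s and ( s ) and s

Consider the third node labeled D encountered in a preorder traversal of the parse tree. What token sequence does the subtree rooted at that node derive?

r

[B [B [C [D not [D s]]]] or [C [C [C [C [D r]] and [D not [D s]]] and [D ( [B [C [D s]]] )]] and [D s]]]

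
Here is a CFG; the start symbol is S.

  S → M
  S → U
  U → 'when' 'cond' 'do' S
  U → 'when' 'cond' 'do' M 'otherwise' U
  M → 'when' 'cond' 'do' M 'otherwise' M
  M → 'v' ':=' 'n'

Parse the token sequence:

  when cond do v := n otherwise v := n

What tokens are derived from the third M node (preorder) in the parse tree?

[S [M when cond do [M v := n] otherwise [M v := n]]]

v := n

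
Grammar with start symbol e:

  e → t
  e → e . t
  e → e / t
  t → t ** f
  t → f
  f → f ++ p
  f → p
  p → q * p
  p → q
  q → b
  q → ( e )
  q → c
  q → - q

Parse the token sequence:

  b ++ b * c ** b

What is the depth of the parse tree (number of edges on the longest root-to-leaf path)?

[e [t [t [f [f [p [q b]]] ++ [p [q b] * [p [q c]]]]] ** [f [p [q b]]]]]

7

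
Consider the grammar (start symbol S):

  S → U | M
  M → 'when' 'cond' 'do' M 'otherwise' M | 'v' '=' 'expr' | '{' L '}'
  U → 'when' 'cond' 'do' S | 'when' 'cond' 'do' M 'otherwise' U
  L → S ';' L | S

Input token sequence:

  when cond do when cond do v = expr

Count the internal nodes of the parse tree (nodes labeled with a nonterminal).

[S [U when cond do [S [U when cond do [S [M v = expr]]]]]]

6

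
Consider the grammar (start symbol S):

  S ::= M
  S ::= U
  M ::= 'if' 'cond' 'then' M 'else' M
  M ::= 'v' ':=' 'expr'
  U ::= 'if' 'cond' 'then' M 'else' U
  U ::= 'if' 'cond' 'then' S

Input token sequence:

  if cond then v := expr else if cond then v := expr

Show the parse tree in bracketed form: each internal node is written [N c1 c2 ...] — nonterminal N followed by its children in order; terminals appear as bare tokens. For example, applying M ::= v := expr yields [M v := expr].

[S [U if cond then [M v := expr] else [U if cond then [S [M v := expr]]]]]

S
U
if cond then M else U
if cond then v := expr else U
if cond then v := expr else if cond then S
if cond then v := expr else if cond then M
if cond then v := expr else if cond then v := expr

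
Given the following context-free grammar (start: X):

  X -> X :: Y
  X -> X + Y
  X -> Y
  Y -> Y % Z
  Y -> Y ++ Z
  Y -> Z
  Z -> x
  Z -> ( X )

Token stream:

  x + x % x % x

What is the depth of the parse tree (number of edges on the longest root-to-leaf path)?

5

[X [X [Y [Z x]]] + [Y [Y [Y [Z x]] % [Z x]] % [Z x]]]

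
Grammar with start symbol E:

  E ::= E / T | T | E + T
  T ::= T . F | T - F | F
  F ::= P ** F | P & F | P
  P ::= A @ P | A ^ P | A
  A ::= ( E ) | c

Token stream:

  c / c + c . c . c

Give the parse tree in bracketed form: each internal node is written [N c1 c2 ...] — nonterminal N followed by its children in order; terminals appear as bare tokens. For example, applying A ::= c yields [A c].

E
E + T
E / T + T
T / T + T
F / T + T
P / T + T
A / T + T
c / T + T
c / F + T
c / P + T
c / A + T
c / c + T
c / c + T . F
c / c + T . F . F
c / c + F . F . F
c / c + P . F . F
c / c + A . F . F
c / c + c . F . F
c / c + c . P . F
c / c + c . A . F
c / c + c . c . F
c / c + c . c . P
c / c + c . c . A
c / c + c . c . c

[E [E [E [T [F [P [A c]]]]] / [T [F [P [A c]]]]] + [T [T [T [F [P [A c]]]] . [F [P [A c]]]] . [F [P [A c]]]]]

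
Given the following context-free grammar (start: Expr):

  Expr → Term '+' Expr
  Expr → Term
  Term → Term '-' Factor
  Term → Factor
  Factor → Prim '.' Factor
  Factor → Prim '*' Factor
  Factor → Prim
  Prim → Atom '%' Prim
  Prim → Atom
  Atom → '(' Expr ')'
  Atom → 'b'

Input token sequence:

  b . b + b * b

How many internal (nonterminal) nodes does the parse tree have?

[Expr [Term [Factor [Prim [Atom b]] . [Factor [Prim [Atom b]]]]] + [Expr [Term [Factor [Prim [Atom b]] * [Factor [Prim [Atom b]]]]]]]

16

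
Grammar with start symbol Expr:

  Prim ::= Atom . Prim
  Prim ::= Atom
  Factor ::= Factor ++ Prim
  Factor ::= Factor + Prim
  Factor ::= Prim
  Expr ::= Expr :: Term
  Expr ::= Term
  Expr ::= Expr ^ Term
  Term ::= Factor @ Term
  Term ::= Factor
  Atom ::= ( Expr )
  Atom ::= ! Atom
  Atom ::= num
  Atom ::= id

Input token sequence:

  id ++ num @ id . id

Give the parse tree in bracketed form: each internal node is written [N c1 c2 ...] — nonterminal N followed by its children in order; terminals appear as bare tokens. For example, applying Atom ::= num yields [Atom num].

[Expr [Term [Factor [Factor [Prim [Atom id]]] ++ [Prim [Atom num]]] @ [Term [Factor [Prim [Atom id] . [Prim [Atom id]]]]]]]

Expr
Term
Factor @ Term
Factor ++ Prim @ Term
Prim ++ Prim @ Term
Atom ++ Prim @ Term
id ++ Prim @ Term
id ++ Atom @ Term
id ++ num @ Term
id ++ num @ Factor
id ++ num @ Prim
id ++ num @ Atom . Prim
id ++ num @ id . Prim
id ++ num @ id . Atom
id ++ num @ id . id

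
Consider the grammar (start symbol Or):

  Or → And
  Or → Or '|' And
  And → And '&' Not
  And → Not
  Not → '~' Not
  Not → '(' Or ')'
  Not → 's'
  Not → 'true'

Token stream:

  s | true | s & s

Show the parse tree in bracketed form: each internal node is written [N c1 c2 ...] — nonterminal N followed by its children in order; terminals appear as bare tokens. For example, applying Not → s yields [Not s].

[Or [Or [Or [And [Not s]]] | [And [Not true]]] | [And [And [Not s]] & [Not s]]]

Or
Or | And
Or | And | And
And | And | And
Not | And | And
s | And | And
s | Not | And
s | true | And
s | true | And & Not
s | true | Not & Not
s | true | s & Not
s | true | s & s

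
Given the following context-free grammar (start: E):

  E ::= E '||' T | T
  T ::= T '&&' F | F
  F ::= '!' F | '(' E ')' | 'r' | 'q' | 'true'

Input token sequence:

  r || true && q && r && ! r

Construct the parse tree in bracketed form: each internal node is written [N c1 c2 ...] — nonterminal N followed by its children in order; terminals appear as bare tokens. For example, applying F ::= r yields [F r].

E
E || T
T || T
F || T
r || T
r || T && F
r || T && F && F
r || T && F && F && F
r || F && F && F && F
r || true && F && F && F
r || true && q && F && F
r || true && q && r && F
r || true && q && r && ! F
r || true && q && r && ! r

[E [E [T [F r]]] || [T [T [T [T [F true]] && [F q]] && [F r]] && [F ! [F r]]]]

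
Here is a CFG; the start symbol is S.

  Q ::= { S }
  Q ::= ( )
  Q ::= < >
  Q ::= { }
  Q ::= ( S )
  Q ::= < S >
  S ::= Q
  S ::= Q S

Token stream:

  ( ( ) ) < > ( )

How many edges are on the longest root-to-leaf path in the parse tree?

[S [Q ( [S [Q ( )]] )] [S [Q < >] [S [Q ( )]]]]

4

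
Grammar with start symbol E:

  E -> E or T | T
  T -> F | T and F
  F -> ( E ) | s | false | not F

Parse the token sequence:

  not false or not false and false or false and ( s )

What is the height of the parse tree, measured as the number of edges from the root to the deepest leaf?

[E [E [E [T [F not [F false]]]] or [T [T [F not [F false]]] and [F false]]] or [T [T [F false]] and [F ( [E [T [F s]]] )]]]

6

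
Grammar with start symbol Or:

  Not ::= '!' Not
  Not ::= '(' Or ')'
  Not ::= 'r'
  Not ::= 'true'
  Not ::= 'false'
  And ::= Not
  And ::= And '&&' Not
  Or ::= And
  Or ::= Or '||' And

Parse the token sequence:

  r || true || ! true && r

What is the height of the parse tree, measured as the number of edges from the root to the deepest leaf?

5

[Or [Or [Or [And [Not r]]] || [And [Not true]]] || [And [And [Not ! [Not true]]] && [Not r]]]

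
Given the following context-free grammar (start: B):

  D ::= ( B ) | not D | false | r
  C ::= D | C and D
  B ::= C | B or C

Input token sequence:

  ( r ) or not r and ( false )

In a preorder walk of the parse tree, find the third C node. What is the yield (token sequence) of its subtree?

not r and ( false )

[B [B [C [D ( [B [C [D r]]] )]]] or [C [C [D not [D r]]] and [D ( [B [C [D false]]] )]]]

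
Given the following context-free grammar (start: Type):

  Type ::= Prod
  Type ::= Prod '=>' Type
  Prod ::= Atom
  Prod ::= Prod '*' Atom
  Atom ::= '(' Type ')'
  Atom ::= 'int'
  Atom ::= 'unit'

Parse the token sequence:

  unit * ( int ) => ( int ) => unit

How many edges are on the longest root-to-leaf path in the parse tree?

[Type [Prod [Prod [Atom unit]] * [Atom ( [Type [Prod [Atom int]]] )]] => [Type [Prod [Atom ( [Type [Prod [Atom int]]] )]] => [Type [Prod [Atom unit]]]]]

7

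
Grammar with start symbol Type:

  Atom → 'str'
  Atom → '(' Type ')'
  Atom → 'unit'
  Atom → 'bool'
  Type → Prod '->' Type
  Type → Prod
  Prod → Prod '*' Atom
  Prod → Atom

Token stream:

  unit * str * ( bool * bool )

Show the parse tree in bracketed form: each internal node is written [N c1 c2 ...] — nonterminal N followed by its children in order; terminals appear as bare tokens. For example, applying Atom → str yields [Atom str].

Type
Prod
Prod * Atom
Prod * Atom * Atom
Atom * Atom * Atom
unit * Atom * Atom
unit * str * Atom
unit * str * ( Type )
unit * str * ( Prod )
unit * str * ( Prod * Atom )
unit * str * ( Atom * Atom )
unit * str * ( bool * Atom )
unit * str * ( bool * bool )

[Type [Prod [Prod [Prod [Atom unit]] * [Atom str]] * [Atom ( [Type [Prod [Prod [Atom bool]] * [Atom bool]]] )]]]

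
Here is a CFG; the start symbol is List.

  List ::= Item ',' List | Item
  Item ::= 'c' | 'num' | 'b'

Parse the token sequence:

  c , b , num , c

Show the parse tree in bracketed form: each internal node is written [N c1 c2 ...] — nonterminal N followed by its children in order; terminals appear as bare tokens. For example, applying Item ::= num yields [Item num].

[List [Item c] , [List [Item b] , [List [Item num] , [List [Item c]]]]]

List
Item , List
c , List
c , Item , List
c , b , List
c , b , Item , List
c , b , num , List
c , b , num , Item
c , b , num , c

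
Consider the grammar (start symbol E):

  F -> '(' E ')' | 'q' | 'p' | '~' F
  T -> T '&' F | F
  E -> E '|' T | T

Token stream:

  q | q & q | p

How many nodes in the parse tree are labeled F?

4

[E [E [E [T [F q]]] | [T [T [F q]] & [F q]]] | [T [F p]]]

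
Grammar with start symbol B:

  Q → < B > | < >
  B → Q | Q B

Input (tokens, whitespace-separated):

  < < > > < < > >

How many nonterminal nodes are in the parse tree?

8

[B [Q < [B [Q < >]] >] [B [Q < [B [Q < >]] >]]]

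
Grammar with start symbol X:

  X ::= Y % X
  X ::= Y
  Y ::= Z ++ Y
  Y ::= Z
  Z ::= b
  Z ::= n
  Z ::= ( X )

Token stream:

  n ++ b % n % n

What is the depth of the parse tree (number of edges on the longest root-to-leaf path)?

5

[X [Y [Z n] ++ [Y [Z b]]] % [X [Y [Z n]] % [X [Y [Z n]]]]]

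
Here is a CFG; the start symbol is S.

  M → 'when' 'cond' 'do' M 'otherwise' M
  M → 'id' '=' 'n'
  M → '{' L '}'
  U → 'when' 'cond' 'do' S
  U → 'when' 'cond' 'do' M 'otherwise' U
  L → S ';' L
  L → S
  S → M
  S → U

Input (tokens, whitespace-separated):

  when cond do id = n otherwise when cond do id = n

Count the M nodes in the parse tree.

[S [U when cond do [M id = n] otherwise [U when cond do [S [M id = n]]]]]

2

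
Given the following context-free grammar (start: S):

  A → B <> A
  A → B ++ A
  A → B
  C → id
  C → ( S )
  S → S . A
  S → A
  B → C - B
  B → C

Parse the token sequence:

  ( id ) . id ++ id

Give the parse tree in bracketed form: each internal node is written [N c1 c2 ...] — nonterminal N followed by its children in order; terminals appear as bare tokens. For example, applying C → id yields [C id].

S
S . A
A . A
B . A
C . A
( S ) . A
( A ) . A
( B ) . A
( C ) . A
( id ) . A
( id ) . B ++ A
( id ) . C ++ A
( id ) . id ++ A
( id ) . id ++ B
( id ) . id ++ C
( id ) . id ++ id

[S [S [A [B [C ( [S [A [B [C id]]]] )]]]] . [A [B [C id]] ++ [A [B [C id]]]]]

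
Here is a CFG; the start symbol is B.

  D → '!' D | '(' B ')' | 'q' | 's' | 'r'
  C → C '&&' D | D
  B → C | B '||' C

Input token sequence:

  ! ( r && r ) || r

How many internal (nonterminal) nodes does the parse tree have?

[B [B [C [D ! [D ( [B [C [C [D r]] && [D r]]] )]]]] || [C [D r]]]

12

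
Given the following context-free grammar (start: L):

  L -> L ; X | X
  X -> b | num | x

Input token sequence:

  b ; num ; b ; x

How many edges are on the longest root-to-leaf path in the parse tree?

[L [L [L [L [X b]] ; [X num]] ; [X b]] ; [X x]]

5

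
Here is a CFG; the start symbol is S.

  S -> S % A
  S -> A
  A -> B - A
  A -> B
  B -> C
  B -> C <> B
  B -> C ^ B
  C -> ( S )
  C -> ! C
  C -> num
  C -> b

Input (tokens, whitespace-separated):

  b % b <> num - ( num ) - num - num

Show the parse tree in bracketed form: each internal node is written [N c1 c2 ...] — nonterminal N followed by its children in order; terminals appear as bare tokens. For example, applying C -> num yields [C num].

[S [S [A [B [C b]]]] % [A [B [C b] <> [B [C num]]] - [A [B [C ( [S [A [B [C num]]]] )]] - [A [B [C num]] - [A [B [C num]]]]]]]

S
S % A
A % A
B % A
C % A
b % A
b % B - A
b % C <> B - A
b % b <> B - A
b % b <> C - A
b % b <> num - A
b % b <> num - B - A
b % b <> num - C - A
b % b <> num - ( S ) - A
b % b <> num - ( A ) - A
b % b <> num - ( B ) - A
b % b <> num - ( C ) - A
b % b <> num - ( num ) - A
b % b <> num - ( num ) - B - A
b % b <> num - ( num ) - C - A
b % b <> num - ( num ) - num - A
b % b <> num - ( num ) - num - B
b % b <> num - ( num ) - num - C
b % b <> num - ( num ) - num - num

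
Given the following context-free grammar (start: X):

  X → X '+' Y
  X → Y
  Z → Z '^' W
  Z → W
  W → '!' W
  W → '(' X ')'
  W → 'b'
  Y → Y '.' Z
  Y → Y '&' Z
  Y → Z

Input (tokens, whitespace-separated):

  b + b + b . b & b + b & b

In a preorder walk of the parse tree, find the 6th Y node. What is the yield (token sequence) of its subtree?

b & b

[X [X [X [X [Y [Z [W b]]]] + [Y [Z [W b]]]] + [Y [Y [Y [Z [W b]]] . [Z [W b]]] & [Z [W b]]]] + [Y [Y [Z [W b]]] & [Z [W b]]]]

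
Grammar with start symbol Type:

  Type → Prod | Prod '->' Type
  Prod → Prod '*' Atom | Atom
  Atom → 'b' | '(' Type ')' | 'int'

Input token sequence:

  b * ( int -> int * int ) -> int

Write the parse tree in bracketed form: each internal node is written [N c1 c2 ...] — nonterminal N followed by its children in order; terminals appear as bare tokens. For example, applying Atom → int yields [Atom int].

[Type [Prod [Prod [Atom b]] * [Atom ( [Type [Prod [Atom int]] -> [Type [Prod [Prod [Atom int]] * [Atom int]]]] )]] -> [Type [Prod [Atom int]]]]

Type
Prod -> Type
Prod * Atom -> Type
Atom * Atom -> Type
b * Atom -> Type
b * ( Type ) -> Type
b * ( Prod -> Type ) -> Type
b * ( Atom -> Type ) -> Type
b * ( int -> Type ) -> Type
b * ( int -> Prod ) -> Type
b * ( int -> Prod * Atom ) -> Type
b * ( int -> Atom * Atom ) -> Type
b * ( int -> int * Atom ) -> Type
b * ( int -> int * int ) -> Type
b * ( int -> int * int ) -> Prod
b * ( int -> int * int ) -> Atom
b * ( int -> int * int ) -> int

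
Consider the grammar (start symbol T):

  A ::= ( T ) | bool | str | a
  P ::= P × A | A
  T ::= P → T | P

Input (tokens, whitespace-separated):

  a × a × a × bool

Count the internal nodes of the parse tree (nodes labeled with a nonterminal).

9

[T [P [P [P [P [A a]] × [A a]] × [A a]] × [A bool]]]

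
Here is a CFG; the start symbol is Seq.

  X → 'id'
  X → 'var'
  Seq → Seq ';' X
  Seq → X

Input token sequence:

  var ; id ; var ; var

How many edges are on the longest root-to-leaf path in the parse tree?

5

[Seq [Seq [Seq [Seq [X var]] ; [X id]] ; [X var]] ; [X var]]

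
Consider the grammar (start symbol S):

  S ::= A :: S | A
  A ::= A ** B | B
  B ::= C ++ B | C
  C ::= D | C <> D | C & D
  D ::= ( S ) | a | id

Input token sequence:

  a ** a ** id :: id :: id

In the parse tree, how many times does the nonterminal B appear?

[S [A [A [A [B [C [D a]]]] ** [B [C [D a]]]] ** [B [C [D id]]]] :: [S [A [B [C [D id]]]] :: [S [A [B [C [D id]]]]]]]

5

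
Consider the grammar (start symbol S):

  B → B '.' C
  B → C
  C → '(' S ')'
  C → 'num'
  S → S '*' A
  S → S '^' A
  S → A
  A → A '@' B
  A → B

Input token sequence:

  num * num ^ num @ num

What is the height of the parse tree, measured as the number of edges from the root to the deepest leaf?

[S [S [S [A [B [C num]]]] * [A [B [C num]]]] ^ [A [A [B [C num]]] @ [B [C num]]]]

6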